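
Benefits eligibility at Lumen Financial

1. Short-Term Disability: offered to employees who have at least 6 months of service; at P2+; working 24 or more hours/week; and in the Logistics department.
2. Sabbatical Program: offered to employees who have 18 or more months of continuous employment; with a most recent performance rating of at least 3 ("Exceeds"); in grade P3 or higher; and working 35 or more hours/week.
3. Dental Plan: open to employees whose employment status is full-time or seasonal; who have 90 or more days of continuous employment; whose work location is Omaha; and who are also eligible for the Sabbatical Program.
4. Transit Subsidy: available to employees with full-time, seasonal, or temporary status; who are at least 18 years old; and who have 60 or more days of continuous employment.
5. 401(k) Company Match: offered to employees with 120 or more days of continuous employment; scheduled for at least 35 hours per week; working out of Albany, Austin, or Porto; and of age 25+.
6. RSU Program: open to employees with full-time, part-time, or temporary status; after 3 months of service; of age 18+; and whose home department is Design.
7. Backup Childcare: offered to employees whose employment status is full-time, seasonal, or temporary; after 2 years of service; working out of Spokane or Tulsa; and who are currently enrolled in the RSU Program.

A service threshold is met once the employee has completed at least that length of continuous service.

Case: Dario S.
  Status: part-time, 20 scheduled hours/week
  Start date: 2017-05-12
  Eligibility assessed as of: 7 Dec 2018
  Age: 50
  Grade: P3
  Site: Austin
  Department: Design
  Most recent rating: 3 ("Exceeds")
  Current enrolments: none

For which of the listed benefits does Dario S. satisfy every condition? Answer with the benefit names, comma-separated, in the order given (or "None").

RSU Program

Service from 2017-05-12 to 7 Dec 2018: 574 days.
Short-Term Disability — service 574 days ≥ 6 months (≈180 days) ✓; grade P3 ≥ P2 ✓; 20 hrs/wk < 24 ✗ → not eligible.
Sabbatical Program — service 574 days ≥ 18 months (≈540 days) ✓; rating 3 ≥ 3 ✓; grade P3 ≥ P3 ✓; 20 hrs/wk < 35 ✗ → not eligible.
Dental Plan — status part-time ✗ (requires full-time or seasonal) → not eligible.
Transit Subsidy — status part-time ✗ (requires full-time, seasonal, or temporary) → not eligible.
401(k) Company Match — service 574 days ≥ 120 days ✓; 20 hrs/wk < 35 ✗ → not eligible.
RSU Program — status part-time ✓; service 574 days ≥ 3 months (≈90 days) ✓; age 50 ≥ 18 ✓; dept Design ✓ → eligible.
Backup Childcare — status part-time ✗ (requires full-time, seasonal, or temporary) → not eligible.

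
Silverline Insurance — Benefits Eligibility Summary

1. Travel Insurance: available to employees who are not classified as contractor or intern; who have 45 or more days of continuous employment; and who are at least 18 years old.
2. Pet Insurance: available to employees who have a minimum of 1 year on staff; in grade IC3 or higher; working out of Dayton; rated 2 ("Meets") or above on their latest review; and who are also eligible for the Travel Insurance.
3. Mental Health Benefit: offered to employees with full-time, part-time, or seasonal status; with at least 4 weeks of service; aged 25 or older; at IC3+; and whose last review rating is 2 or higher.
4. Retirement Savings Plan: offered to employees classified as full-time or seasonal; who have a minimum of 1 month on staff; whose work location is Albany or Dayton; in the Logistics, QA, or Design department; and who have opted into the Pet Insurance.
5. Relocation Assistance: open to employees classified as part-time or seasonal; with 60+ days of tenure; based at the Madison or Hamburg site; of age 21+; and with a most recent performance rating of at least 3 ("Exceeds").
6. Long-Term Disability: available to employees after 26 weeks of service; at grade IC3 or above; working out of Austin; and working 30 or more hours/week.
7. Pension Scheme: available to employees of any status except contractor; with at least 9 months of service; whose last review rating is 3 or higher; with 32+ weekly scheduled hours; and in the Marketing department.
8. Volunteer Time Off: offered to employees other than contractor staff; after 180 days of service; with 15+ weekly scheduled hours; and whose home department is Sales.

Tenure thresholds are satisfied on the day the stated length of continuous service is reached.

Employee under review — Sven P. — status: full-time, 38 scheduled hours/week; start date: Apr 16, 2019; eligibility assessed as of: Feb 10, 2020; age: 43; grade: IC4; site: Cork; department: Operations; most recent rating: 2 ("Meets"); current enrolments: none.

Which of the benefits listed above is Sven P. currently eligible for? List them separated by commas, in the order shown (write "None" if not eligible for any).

Travel Insurance, Mental Health Benefit

Service from Apr 16, 2019 to Feb 10, 2020: 300 days.
Travel Insurance — status full-time ✓ (not excluded); service 300 days ≥ 45 days ✓; age 43 ≥ 18 ✓ → eligible.
Pet Insurance — service 300 days < 1 year (≈365 days) ✗ → not eligible.
Mental Health Benefit — status full-time ✓; service 300 days ≥ 4 weeks (≈28 days) ✓; age 43 ≥ 25 ✓; grade IC4 ≥ IC3 ✓; rating 2 ≥ 2 ✓ → eligible.
Retirement Savings Plan — status full-time ✓; service 300 days ≥ 1 month (≈30 days) ✓; site Cork ✗ (not Albany or Dayton) → not eligible.
Relocation Assistance — status full-time ✗ (requires part-time or seasonal) → not eligible.
Long-Term Disability — service 300 days ≥ 26 weeks (≈182 days) ✓; grade IC4 ≥ IC3 ✓; site Cork ✗ (not Austin) → not eligible.
Pension Scheme — status full-time ✓ (not excluded); service 300 days ≥ 9 months (≈270 days) ✓; rating 2 < 3 ✗ → not eligible.
Volunteer Time Off — status full-time ✓ (not excluded); service 300 days ≥ 180 days ✓; 38 hrs/wk ≥ 15 ✓; dept Operations ✗ → not eligible.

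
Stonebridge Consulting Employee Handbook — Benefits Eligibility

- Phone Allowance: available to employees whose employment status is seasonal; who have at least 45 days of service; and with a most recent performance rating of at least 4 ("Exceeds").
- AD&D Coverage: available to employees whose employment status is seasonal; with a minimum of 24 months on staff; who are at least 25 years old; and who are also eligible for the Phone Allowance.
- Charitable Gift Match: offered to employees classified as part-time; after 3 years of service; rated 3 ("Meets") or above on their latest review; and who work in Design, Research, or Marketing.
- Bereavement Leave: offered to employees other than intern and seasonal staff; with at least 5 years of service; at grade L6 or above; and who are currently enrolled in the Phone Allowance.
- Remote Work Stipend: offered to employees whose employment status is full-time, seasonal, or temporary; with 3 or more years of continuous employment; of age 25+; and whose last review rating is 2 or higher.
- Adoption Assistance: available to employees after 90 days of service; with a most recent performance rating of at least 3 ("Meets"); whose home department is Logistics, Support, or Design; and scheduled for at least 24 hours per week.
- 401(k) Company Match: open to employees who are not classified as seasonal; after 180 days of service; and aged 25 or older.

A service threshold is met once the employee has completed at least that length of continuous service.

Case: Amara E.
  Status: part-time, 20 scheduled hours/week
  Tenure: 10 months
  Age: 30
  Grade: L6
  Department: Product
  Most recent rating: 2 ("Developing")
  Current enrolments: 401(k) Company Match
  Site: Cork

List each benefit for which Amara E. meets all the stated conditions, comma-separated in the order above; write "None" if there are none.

401(k) Company Match

Phone Allowance — status part-time ✗ (requires seasonal) → not eligible.
AD&D Coverage — status part-time ✗ (requires seasonal) → not eligible.
Charitable Gift Match — status part-time ✓; service 10 months < 3 years (≈1095 days) ✗ → not eligible.
Bereavement Leave — status part-time ✓ (not excluded); service 10 months < 5 years (≈1825 days) ✗ → not eligible.
Remote Work Stipend — status part-time ✗ (requires full-time, seasonal, or temporary) → not eligible.
Adoption Assistance — service 10 months ≥ 90 days ✓; rating 2 < 3 ✗ → not eligible.
401(k) Company Match — status part-time ✓ (not excluded); service 10 months ≥ 180 days ✓; age 30 ≥ 25 ✓ → eligible.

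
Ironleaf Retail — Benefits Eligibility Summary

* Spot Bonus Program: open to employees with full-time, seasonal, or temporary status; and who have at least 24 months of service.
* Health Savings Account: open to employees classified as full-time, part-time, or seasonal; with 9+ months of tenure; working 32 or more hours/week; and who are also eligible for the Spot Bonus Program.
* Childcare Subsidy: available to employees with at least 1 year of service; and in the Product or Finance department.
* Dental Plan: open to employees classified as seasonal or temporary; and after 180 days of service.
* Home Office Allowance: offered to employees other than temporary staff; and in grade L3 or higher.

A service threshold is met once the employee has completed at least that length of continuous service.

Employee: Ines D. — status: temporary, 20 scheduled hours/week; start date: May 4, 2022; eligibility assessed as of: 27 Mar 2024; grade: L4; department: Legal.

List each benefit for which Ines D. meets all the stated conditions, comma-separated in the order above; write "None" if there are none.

Dental Plan

Service from May 4, 2022 to 27 Mar 2024: 693 days.
Spot Bonus Program — status temporary ✓; service 693 days < 24 months (≈720 days) ✗ → not eligible.
Health Savings Account — status temporary ✗ (requires full-time, part-time, or seasonal) → not eligible.
Childcare Subsidy — service 693 days ≥ 1 year (≈365 days) ✓; dept Legal ✗ → not eligible.
Dental Plan — status temporary ✓; service 693 days ≥ 180 days ✓ → eligible.
Home Office Allowance — status temporary ✗ (excluded) → not eligible.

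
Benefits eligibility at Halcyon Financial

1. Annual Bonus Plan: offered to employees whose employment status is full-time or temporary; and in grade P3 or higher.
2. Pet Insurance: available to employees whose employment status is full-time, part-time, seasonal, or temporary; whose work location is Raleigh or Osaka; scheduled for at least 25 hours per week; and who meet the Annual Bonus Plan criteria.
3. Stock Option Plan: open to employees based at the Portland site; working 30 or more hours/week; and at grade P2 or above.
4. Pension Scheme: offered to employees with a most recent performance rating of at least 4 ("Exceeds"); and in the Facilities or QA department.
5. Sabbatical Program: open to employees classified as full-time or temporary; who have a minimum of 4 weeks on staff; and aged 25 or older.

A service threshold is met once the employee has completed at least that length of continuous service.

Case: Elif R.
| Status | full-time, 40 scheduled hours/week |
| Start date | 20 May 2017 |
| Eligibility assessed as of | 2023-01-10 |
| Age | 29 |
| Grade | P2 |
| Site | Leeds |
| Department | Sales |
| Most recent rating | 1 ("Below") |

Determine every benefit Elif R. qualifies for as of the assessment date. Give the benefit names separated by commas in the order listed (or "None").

Sabbatical Program

Service from 20 May 2017 to 2023-01-10: 2061 days.
Annual Bonus Plan — status full-time ✓; grade P2 < P3 ✗ → not eligible.
Pet Insurance — status full-time ✓; site Leeds ✗ (not Raleigh or Osaka) → not eligible.
Stock Option Plan — site Leeds ✗ (not Portland) → not eligible.
Pension Scheme — rating 1 < 4 ✗ → not eligible.
Sabbatical Program — status full-time ✓; service 2061 days ≥ 4 weeks (≈28 days) ✓; age 29 ≥ 25 ✓ → eligible.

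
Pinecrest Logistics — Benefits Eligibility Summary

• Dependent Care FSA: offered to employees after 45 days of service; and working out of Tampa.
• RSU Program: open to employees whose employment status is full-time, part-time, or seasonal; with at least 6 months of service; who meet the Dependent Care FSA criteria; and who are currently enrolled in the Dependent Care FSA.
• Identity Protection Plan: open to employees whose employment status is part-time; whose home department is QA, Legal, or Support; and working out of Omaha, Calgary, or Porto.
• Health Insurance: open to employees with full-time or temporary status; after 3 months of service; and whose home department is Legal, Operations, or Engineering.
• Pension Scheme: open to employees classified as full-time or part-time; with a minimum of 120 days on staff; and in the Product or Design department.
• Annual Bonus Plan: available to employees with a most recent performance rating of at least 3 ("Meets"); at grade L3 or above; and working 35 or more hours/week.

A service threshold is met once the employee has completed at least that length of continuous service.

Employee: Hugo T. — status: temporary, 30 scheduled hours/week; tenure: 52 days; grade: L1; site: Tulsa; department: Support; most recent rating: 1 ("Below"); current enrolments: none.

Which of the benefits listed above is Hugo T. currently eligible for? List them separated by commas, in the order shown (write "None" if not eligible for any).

None

Dependent Care FSA — service 52 days ≥ 45 days ✓; site Tulsa ✗ (not Tampa) → not eligible.
RSU Program — status temporary ✗ (requires full-time, part-time, or seasonal) → not eligible.
Identity Protection Plan — status temporary ✗ (requires part-time) → not eligible.
Health Insurance — status temporary ✓; service 52 days < 3 months (≈90 days) ✗ → not eligible.
Pension Scheme — status temporary ✗ (requires full-time or part-time) → not eligible.
Annual Bonus Plan — rating 1 < 3 ✗ → not eligible.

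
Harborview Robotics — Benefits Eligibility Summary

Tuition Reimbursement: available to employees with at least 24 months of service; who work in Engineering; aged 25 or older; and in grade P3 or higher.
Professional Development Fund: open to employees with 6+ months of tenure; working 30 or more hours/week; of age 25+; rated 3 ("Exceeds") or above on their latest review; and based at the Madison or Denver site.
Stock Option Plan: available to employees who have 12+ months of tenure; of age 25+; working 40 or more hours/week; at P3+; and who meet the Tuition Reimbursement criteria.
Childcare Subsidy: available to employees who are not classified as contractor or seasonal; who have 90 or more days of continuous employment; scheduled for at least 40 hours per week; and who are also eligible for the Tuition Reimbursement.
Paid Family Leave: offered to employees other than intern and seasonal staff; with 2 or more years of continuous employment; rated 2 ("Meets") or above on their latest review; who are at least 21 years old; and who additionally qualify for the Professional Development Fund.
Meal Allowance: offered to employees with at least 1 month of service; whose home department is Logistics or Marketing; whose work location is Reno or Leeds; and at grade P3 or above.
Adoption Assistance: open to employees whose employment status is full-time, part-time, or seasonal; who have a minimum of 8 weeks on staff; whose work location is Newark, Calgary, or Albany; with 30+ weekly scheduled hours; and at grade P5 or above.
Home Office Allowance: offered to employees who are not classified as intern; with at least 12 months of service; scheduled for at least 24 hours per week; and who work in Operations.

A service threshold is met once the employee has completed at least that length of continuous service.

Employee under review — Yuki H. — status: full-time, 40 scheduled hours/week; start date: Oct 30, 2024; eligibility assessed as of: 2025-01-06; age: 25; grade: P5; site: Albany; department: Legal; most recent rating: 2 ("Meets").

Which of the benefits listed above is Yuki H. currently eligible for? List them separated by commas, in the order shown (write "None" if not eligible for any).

Service from Oct 30, 2024 to 2025-01-06: 68 days.
Tuition Reimbursement — service 68 days < 24 months (≈720 days) ✗ → not eligible.
Professional Development Fund — service 68 days < 6 months (≈180 days) ✗ → not eligible.
Stock Option Plan — service 68 days < 12 months (≈360 days) ✗ → not eligible.
Childcare Subsidy — status full-time ✓ (not excluded); service 68 days < 90 days ✗ → not eligible.
Paid Family Leave — status full-time ✓ (not excluded); service 68 days < 2 years (≈730 days) ✗ → not eligible.
Meal Allowance — service 68 days ≥ 1 month (≈30 days) ✓; dept Legal ✗ → not eligible.
Adoption Assistance — status full-time ✓; service 68 days ≥ 8 weeks (≈56 days) ✓; site Albany ✓; 40 hrs/wk ≥ 30 ✓; grade P5 ≥ P5 ✓ → eligible.
Home Office Allowance — status full-time ✓ (not excluded); service 68 days < 12 months (≈360 days) ✗ → not eligible.

Adoption Assistance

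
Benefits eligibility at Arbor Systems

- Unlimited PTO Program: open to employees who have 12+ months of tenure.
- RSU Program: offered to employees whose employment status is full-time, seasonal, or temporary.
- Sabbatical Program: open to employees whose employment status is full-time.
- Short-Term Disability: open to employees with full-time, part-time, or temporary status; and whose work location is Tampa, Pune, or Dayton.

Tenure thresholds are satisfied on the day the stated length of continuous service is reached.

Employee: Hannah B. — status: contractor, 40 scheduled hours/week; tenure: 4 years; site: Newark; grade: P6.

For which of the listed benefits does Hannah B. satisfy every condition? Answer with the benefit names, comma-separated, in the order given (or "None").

Unlimited PTO Program

Unlimited PTO Program — service 4 years ≥ 12 months (≈360 days) ✓ → eligible.
RSU Program — status contractor ✗ (requires full-time, seasonal, or temporary) → not eligible.
Sabbatical Program — status contractor ✗ (requires full-time) → not eligible.
Short-Term Disability — status contractor ✗ (requires full-time, part-time, or temporary) → not eligible.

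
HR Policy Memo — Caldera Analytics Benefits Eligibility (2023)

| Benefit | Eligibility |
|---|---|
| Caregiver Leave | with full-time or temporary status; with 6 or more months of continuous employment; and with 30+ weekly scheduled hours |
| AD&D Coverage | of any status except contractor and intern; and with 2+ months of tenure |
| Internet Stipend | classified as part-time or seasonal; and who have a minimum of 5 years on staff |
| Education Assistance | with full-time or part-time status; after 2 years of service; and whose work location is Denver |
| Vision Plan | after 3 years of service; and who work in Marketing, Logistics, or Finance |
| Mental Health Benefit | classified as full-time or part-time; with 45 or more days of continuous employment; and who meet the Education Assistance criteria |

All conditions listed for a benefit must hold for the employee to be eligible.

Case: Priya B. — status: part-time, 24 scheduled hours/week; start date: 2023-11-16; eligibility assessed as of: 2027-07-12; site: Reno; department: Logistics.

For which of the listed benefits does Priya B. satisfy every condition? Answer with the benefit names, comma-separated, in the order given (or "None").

Service from 2023-11-16 to 2027-07-12: 1334 days.
Caregiver Leave — status part-time ✗ (requires full-time or temporary) → not eligible.
AD&D Coverage — status part-time ✓ (not excluded); service 1334 days ≥ 2 months (≈60 days) ✓ → eligible.
Internet Stipend — status part-time ✓; service 1334 days < 5 years (≈1825 days) ✗ → not eligible.
Education Assistance — status part-time ✓; service 1334 days ≥ 2 years (≈730 days) ✓; site Reno ✗ (not Denver) → not eligible.
Vision Plan — service 1334 days ≥ 3 years (≈1095 days) ✓; dept Logistics ✓ → eligible.
Mental Health Benefit — status part-time ✓; service 1334 days ≥ 45 days ✓; not eligible for Education Assistance ✗ → not eligible.

AD&D Coverage, Vision Plan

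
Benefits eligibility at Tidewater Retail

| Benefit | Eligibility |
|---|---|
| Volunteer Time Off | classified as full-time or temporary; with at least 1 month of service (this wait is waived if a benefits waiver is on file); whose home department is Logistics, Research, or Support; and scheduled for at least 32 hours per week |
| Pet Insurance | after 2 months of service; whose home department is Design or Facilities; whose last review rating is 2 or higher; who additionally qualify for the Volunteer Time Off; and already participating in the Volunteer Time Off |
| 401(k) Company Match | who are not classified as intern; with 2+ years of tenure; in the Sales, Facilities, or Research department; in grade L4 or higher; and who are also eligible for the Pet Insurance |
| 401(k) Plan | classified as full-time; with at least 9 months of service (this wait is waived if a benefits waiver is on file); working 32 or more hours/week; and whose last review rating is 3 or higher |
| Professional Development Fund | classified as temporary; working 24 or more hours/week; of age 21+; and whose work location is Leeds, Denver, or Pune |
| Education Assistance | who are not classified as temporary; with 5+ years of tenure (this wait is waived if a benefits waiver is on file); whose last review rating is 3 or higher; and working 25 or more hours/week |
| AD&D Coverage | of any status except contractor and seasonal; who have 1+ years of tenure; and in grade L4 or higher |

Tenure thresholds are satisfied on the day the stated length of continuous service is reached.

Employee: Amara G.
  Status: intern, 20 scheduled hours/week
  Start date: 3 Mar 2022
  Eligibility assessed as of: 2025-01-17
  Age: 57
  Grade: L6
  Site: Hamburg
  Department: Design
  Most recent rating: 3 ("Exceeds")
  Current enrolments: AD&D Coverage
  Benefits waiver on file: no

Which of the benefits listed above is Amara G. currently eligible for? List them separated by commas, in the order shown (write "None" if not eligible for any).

AD&D Coverage

Service from 3 Mar 2022 to 2025-01-17: 1051 days.
Volunteer Time Off — status intern ✗ (requires full-time or temporary) → not eligible.
Pet Insurance — service 1051 days ≥ 2 months (≈60 days) ✓; dept Design ✓; rating 3 ≥ 2 ✓; not eligible for Volunteer Time Off ✗ → not eligible.
401(k) Company Match — status intern ✗ (excluded) → not eligible.
401(k) Plan — status intern ✗ (requires full-time) → not eligible.
Professional Development Fund — status intern ✗ (requires temporary) → not eligible.
Education Assistance — status intern ✓ (not excluded); no waiver, service 1051 days < 5 years (≈1825 days) ✗ → not eligible.
AD&D Coverage — status intern ✓ (not excluded); service 1051 days ≥ 1 year (≈365 days) ✓; grade L6 ≥ L4 ✓ → eligible.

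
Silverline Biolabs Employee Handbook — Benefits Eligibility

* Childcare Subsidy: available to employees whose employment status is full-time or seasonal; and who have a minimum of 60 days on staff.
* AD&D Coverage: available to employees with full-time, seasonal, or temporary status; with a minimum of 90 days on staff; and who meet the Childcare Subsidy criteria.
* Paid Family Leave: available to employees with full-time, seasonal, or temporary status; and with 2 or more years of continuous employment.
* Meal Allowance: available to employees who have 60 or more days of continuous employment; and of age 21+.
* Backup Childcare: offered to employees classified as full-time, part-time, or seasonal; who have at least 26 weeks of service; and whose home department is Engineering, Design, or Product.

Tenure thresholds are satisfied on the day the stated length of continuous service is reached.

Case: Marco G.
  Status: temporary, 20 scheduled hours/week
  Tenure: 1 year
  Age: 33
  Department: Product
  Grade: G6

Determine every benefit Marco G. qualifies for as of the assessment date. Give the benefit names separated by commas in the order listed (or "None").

Childcare Subsidy — status temporary ✗ (requires full-time or seasonal) → not eligible.
AD&D Coverage — status temporary ✓; service 1 year ≥ 90 days ✓; not eligible for Childcare Subsidy ✗ → not eligible.
Paid Family Leave — status temporary ✓; service 1 year < 2 years ✗ → not eligible.
Meal Allowance — service 1 year ≥ 60 days ✓; age 33 ≥ 21 ✓ → eligible.
Backup Childcare — status temporary ✗ (requires full-time, part-time, or seasonal) → not eligible.

Meal Allowance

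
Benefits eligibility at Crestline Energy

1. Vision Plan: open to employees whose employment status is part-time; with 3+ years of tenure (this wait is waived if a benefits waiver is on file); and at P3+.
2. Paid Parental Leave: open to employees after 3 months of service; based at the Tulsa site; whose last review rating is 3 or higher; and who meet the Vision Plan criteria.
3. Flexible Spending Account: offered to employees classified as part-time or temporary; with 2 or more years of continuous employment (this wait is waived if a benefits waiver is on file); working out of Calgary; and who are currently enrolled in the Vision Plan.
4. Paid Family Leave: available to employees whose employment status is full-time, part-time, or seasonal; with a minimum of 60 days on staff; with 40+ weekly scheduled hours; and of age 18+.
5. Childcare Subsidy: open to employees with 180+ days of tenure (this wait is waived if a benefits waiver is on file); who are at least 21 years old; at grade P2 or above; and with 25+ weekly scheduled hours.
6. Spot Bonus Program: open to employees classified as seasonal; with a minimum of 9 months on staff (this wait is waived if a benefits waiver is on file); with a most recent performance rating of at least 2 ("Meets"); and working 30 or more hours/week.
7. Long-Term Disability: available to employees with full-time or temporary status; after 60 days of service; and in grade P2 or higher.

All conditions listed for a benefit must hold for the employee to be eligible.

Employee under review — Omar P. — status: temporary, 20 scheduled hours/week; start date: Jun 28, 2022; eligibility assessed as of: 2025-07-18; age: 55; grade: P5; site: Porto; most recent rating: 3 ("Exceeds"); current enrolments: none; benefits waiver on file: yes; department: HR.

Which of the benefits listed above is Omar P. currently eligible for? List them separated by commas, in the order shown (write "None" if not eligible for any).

Service from Jun 28, 2022 to 2025-07-18: 1116 days.
Vision Plan — status temporary ✗ (requires part-time) → not eligible.
Paid Parental Leave — service 1116 days ≥ 3 months (≈90 days) ✓; site Porto ✗ (not Tulsa) → not eligible.
Flexible Spending Account — status temporary ✓; benefits waiver on file ✓; site Porto ✗ (not Calgary) → not eligible.
Paid Family Leave — status temporary ✗ (requires full-time, part-time, or seasonal) → not eligible.
Childcare Subsidy — benefits waiver on file ✓; age 55 ≥ 21 ✓; grade P5 ≥ P2 ✓; 20 hrs/wk < 25 ✗ → not eligible.
Spot Bonus Program — status temporary ✗ (requires seasonal) → not eligible.
Long-Term Disability — status temporary ✓; service 1116 days ≥ 60 days ✓; grade P5 ≥ P2 ✓ → eligible.

Long-Term Disability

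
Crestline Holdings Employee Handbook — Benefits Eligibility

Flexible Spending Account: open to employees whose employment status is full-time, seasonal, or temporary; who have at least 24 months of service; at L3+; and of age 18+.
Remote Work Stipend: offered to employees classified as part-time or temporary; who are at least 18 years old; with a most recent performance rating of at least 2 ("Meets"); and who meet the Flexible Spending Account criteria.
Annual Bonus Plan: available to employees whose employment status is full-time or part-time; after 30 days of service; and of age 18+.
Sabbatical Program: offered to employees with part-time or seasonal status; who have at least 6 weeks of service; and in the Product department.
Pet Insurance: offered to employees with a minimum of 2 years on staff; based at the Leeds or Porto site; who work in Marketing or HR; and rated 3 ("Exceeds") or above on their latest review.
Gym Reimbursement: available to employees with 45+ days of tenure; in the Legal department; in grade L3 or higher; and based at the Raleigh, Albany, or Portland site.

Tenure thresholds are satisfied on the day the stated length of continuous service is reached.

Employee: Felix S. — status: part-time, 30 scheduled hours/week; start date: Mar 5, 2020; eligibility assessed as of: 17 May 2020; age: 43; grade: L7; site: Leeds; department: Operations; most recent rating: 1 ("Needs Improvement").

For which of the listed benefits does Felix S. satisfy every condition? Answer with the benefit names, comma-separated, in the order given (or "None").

Annual Bonus Plan

Service from Mar 5, 2020 to 17 May 2020: 73 days.
Flexible Spending Account — status part-time ✗ (requires full-time, seasonal, or temporary) → not eligible.
Remote Work Stipend — status part-time ✓; age 43 ≥ 18 ✓; rating 1 < 2 ✗ → not eligible.
Annual Bonus Plan — status part-time ✓; service 73 days ≥ 30 days ✓; age 43 ≥ 18 ✓ → eligible.
Sabbatical Program — status part-time ✓; service 73 days ≥ 6 weeks (≈42 days) ✓; dept Operations ✗ → not eligible.
Pet Insurance — service 73 days < 2 years (≈730 days) ✗ → not eligible.
Gym Reimbursement — service 73 days ≥ 45 days ✓; dept Operations ✗ → not eligible.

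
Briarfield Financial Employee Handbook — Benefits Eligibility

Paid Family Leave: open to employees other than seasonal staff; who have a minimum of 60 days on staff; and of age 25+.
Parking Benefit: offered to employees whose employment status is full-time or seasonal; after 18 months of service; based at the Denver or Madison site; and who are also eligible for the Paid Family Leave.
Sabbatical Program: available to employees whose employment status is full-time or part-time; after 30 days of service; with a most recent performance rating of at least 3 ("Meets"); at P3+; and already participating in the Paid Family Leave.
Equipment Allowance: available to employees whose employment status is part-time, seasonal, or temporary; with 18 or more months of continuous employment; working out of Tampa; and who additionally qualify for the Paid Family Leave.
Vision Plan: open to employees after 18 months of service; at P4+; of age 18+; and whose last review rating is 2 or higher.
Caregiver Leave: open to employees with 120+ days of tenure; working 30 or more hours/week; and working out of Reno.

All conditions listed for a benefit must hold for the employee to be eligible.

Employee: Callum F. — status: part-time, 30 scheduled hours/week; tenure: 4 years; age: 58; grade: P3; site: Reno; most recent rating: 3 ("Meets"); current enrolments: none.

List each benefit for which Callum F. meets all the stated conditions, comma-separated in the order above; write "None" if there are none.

Paid Family Leave, Caregiver Leave

Paid Family Leave — status part-time ✓ (not excluded); service 4 years ≥ 60 days ✓; age 58 ≥ 25 ✓ → eligible.
Parking Benefit — status part-time ✗ (requires full-time or seasonal) → not eligible.
Sabbatical Program — status part-time ✓; service 4 years ≥ 30 days ✓; rating 3 ≥ 3 ✓; grade P3 ≥ P3 ✓; not enrolled in Paid Family Leave ✗ → not eligible.
Equipment Allowance — status part-time ✓; service 4 years ≥ 18 months (≈540 days) ✓; site Reno ✗ (not Tampa) → not eligible.
Vision Plan — service 4 years ≥ 18 months (≈540 days) ✓; grade P3 < P4 ✗ → not eligible.
Caregiver Leave — service 4 years ≥ 120 days ✓; 30 hrs/wk ≥ 30 ✓; site Reno ✓ → eligible.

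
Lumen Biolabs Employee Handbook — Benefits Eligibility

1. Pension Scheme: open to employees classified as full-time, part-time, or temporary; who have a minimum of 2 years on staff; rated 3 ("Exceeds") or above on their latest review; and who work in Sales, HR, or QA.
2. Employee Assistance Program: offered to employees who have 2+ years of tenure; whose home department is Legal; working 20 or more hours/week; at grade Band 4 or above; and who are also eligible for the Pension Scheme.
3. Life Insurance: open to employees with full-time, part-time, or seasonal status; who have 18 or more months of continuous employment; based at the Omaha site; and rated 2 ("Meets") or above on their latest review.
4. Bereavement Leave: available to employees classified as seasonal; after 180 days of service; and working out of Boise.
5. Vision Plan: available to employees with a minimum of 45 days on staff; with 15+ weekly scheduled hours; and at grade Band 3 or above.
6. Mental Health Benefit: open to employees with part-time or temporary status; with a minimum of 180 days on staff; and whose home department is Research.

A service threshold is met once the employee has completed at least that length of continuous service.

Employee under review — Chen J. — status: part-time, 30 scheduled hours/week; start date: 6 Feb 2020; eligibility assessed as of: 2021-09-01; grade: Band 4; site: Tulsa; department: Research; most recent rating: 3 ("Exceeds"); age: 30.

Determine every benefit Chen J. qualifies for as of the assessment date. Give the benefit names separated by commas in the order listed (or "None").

Vision Plan, Mental Health Benefit

Service from 6 Feb 2020 to 2021-09-01: 573 days.
Pension Scheme — status part-time ✓; service 573 days < 2 years (≈730 days) ✗ → not eligible.
Employee Assistance Program — service 573 days < 2 years (≈730 days) ✗ → not eligible.
Life Insurance — status part-time ✓; service 573 days ≥ 18 months (≈540 days) ✓; site Tulsa ✗ (not Omaha) → not eligible.
Bereavement Leave — status part-time ✗ (requires seasonal) → not eligible.
Vision Plan — service 573 days ≥ 45 days ✓; 30 hrs/wk ≥ 15 ✓; grade Band 4 ≥ Band 3 ✓ → eligible.
Mental Health Benefit — status part-time ✓; service 573 days ≥ 180 days ✓; dept Research ✓ → eligible.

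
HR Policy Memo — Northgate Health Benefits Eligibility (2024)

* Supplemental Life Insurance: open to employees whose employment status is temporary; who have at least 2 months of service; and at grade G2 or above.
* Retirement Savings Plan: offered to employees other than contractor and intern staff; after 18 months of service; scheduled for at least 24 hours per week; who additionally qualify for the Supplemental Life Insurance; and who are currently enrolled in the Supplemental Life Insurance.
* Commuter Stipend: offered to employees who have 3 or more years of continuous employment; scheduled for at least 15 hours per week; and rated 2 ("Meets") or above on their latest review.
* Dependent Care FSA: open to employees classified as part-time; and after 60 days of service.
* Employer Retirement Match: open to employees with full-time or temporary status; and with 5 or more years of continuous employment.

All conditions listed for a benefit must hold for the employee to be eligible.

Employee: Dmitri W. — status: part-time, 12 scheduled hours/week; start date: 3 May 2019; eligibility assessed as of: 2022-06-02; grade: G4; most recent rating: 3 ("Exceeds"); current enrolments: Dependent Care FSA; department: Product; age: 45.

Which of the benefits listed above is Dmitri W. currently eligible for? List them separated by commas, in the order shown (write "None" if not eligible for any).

Service from 3 May 2019 to 2022-06-02: 1126 days.
Supplemental Life Insurance — status part-time ✗ (requires temporary) → not eligible.
Retirement Savings Plan — status part-time ✓ (not excluded); service 1126 days ≥ 18 months (≈540 days) ✓; 12 hrs/wk < 24 ✗ → not eligible.
Commuter Stipend — service 1126 days ≥ 3 years (≈1095 days) ✓; 12 hrs/wk < 15 ✗ → not eligible.
Dependent Care FSA — status part-time ✓; service 1126 days ≥ 60 days ✓ → eligible.
Employer Retirement Match — status part-time ✗ (requires full-time or temporary) → not eligible.

Dependent Care FSA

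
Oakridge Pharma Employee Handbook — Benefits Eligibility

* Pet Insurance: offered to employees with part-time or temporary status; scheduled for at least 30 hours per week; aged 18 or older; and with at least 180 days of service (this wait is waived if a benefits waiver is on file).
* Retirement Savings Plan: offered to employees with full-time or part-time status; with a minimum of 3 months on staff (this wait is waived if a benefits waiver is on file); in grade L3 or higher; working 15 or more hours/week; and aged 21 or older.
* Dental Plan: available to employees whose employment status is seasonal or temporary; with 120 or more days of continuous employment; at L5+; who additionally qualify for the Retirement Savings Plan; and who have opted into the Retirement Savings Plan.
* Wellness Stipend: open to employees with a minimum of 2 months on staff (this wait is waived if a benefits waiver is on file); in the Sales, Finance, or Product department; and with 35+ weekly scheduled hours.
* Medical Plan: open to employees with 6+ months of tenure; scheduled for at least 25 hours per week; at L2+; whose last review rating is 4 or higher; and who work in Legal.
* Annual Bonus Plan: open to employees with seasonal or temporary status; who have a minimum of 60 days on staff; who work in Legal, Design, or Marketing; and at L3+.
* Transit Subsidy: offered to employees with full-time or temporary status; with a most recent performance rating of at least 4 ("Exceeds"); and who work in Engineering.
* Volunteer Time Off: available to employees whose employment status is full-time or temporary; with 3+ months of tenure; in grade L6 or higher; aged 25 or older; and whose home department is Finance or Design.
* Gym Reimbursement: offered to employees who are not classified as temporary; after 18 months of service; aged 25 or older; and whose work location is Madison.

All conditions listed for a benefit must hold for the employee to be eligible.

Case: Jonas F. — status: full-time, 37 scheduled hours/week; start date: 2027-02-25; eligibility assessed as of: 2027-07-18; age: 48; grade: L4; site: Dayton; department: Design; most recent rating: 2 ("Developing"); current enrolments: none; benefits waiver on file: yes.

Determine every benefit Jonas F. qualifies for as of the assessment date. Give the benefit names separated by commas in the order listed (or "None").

Service from 2027-02-25 to 2027-07-18: 143 days.
Pet Insurance — status full-time ✗ (requires part-time or temporary) → not eligible.
Retirement Savings Plan — status full-time ✓; benefits waiver on file ✓; grade L4 ≥ L3 ✓; 37 hrs/wk ≥ 15 ✓; age 48 ≥ 21 ✓ → eligible.
Dental Plan — status full-time ✗ (requires seasonal or temporary) → not eligible.
Wellness Stipend — benefits waiver on file ✓; dept Design ✗ → not eligible.
Medical Plan — service 143 days < 6 months (≈180 days) ✗ → not eligible.
Annual Bonus Plan — status full-time ✗ (requires seasonal or temporary) → not eligible.
Transit Subsidy — status full-time ✓; rating 2 < 4 ✗ → not eligible.
Volunteer Time Off — status full-time ✓; service 143 days ≥ 3 months (≈90 days) ✓; grade L4 < L6 ✗ → not eligible.
Gym Reimbursement — status full-time ✓ (not excluded); service 143 days < 18 months (≈540 days) ✗ → not eligible.

Retirement Savings Plan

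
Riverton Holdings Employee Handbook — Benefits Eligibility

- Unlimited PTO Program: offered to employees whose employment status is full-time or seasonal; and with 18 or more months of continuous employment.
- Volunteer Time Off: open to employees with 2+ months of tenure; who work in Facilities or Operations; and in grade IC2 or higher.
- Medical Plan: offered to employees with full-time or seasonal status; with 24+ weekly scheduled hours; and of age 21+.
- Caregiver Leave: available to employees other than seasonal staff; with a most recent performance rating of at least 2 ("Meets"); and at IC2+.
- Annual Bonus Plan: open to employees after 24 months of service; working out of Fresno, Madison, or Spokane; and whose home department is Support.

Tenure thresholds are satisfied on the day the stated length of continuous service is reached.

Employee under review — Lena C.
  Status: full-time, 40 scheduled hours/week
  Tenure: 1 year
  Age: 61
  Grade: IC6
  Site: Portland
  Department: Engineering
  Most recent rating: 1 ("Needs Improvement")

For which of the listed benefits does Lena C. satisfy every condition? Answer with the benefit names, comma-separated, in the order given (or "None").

Medical Plan

Unlimited PTO Program — status full-time ✓; service 1 year < 18 months (≈540 days) ✗ → not eligible.
Volunteer Time Off — service 1 year ≥ 2 months (≈60 days) ✓; dept Engineering ✗ → not eligible.
Medical Plan — status full-time ✓; 40 hrs/wk ≥ 24 ✓; age 61 ≥ 21 ✓ → eligible.
Caregiver Leave — status full-time ✓ (not excluded); rating 1 < 2 ✗ → not eligible.
Annual Bonus Plan — service 1 year < 24 months (≈720 days) ✗ → not eligible.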